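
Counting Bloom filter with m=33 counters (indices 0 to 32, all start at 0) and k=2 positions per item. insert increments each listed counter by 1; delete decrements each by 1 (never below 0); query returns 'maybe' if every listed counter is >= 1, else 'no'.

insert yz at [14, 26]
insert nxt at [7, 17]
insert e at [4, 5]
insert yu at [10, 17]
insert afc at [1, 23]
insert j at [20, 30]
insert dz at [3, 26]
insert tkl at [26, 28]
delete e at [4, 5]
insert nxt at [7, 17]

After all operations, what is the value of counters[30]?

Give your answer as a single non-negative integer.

Step 1: insert yz at [14, 26] -> counters=[0,0,0,0,0,0,0,0,0,0,0,0,0,0,1,0,0,0,0,0,0,0,0,0,0,0,1,0,0,0,0,0,0]
Step 2: insert nxt at [7, 17] -> counters=[0,0,0,0,0,0,0,1,0,0,0,0,0,0,1,0,0,1,0,0,0,0,0,0,0,0,1,0,0,0,0,0,0]
Step 3: insert e at [4, 5] -> counters=[0,0,0,0,1,1,0,1,0,0,0,0,0,0,1,0,0,1,0,0,0,0,0,0,0,0,1,0,0,0,0,0,0]
Step 4: insert yu at [10, 17] -> counters=[0,0,0,0,1,1,0,1,0,0,1,0,0,0,1,0,0,2,0,0,0,0,0,0,0,0,1,0,0,0,0,0,0]
Step 5: insert afc at [1, 23] -> counters=[0,1,0,0,1,1,0,1,0,0,1,0,0,0,1,0,0,2,0,0,0,0,0,1,0,0,1,0,0,0,0,0,0]
Step 6: insert j at [20, 30] -> counters=[0,1,0,0,1,1,0,1,0,0,1,0,0,0,1,0,0,2,0,0,1,0,0,1,0,0,1,0,0,0,1,0,0]
Step 7: insert dz at [3, 26] -> counters=[0,1,0,1,1,1,0,1,0,0,1,0,0,0,1,0,0,2,0,0,1,0,0,1,0,0,2,0,0,0,1,0,0]
Step 8: insert tkl at [26, 28] -> counters=[0,1,0,1,1,1,0,1,0,0,1,0,0,0,1,0,0,2,0,0,1,0,0,1,0,0,3,0,1,0,1,0,0]
Step 9: delete e at [4, 5] -> counters=[0,1,0,1,0,0,0,1,0,0,1,0,0,0,1,0,0,2,0,0,1,0,0,1,0,0,3,0,1,0,1,0,0]
Step 10: insert nxt at [7, 17] -> counters=[0,1,0,1,0,0,0,2,0,0,1,0,0,0,1,0,0,3,0,0,1,0,0,1,0,0,3,0,1,0,1,0,0]
Final counters=[0,1,0,1,0,0,0,2,0,0,1,0,0,0,1,0,0,3,0,0,1,0,0,1,0,0,3,0,1,0,1,0,0] -> counters[30]=1

Answer: 1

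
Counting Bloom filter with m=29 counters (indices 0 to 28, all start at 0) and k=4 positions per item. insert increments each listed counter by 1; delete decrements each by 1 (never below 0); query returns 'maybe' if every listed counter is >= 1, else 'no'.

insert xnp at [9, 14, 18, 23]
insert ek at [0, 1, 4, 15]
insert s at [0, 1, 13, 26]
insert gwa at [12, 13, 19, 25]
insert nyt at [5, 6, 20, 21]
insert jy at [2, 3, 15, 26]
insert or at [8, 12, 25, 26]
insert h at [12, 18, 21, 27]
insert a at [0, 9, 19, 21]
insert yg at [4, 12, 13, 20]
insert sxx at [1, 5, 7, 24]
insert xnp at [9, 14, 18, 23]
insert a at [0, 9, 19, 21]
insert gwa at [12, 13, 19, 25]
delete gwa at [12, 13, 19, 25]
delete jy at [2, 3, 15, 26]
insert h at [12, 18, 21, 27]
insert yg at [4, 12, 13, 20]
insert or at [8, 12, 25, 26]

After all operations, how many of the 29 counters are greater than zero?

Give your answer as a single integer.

Answer: 21

Derivation:
Step 1: insert xnp at [9, 14, 18, 23] -> counters=[0,0,0,0,0,0,0,0,0,1,0,0,0,0,1,0,0,0,1,0,0,0,0,1,0,0,0,0,0]
Step 2: insert ek at [0, 1, 4, 15] -> counters=[1,1,0,0,1,0,0,0,0,1,0,0,0,0,1,1,0,0,1,0,0,0,0,1,0,0,0,0,0]
Step 3: insert s at [0, 1, 13, 26] -> counters=[2,2,0,0,1,0,0,0,0,1,0,0,0,1,1,1,0,0,1,0,0,0,0,1,0,0,1,0,0]
Step 4: insert gwa at [12, 13, 19, 25] -> counters=[2,2,0,0,1,0,0,0,0,1,0,0,1,2,1,1,0,0,1,1,0,0,0,1,0,1,1,0,0]
Step 5: insert nyt at [5, 6, 20, 21] -> counters=[2,2,0,0,1,1,1,0,0,1,0,0,1,2,1,1,0,0,1,1,1,1,0,1,0,1,1,0,0]
Step 6: insert jy at [2, 3, 15, 26] -> counters=[2,2,1,1,1,1,1,0,0,1,0,0,1,2,1,2,0,0,1,1,1,1,0,1,0,1,2,0,0]
Step 7: insert or at [8, 12, 25, 26] -> counters=[2,2,1,1,1,1,1,0,1,1,0,0,2,2,1,2,0,0,1,1,1,1,0,1,0,2,3,0,0]
Step 8: insert h at [12, 18, 21, 27] -> counters=[2,2,1,1,1,1,1,0,1,1,0,0,3,2,1,2,0,0,2,1,1,2,0,1,0,2,3,1,0]
Step 9: insert a at [0, 9, 19, 21] -> counters=[3,2,1,1,1,1,1,0,1,2,0,0,3,2,1,2,0,0,2,2,1,3,0,1,0,2,3,1,0]
Step 10: insert yg at [4, 12, 13, 20] -> counters=[3,2,1,1,2,1,1,0,1,2,0,0,4,3,1,2,0,0,2,2,2,3,0,1,0,2,3,1,0]
Step 11: insert sxx at [1, 5, 7, 24] -> counters=[3,3,1,1,2,2,1,1,1,2,0,0,4,3,1,2,0,0,2,2,2,3,0,1,1,2,3,1,0]
Step 12: insert xnp at [9, 14, 18, 23] -> counters=[3,3,1,1,2,2,1,1,1,3,0,0,4,3,2,2,0,0,3,2,2,3,0,2,1,2,3,1,0]
Step 13: insert a at [0, 9, 19, 21] -> counters=[4,3,1,1,2,2,1,1,1,4,0,0,4,3,2,2,0,0,3,3,2,4,0,2,1,2,3,1,0]
Step 14: insert gwa at [12, 13, 19, 25] -> counters=[4,3,1,1,2,2,1,1,1,4,0,0,5,4,2,2,0,0,3,4,2,4,0,2,1,3,3,1,0]
Step 15: delete gwa at [12, 13, 19, 25] -> counters=[4,3,1,1,2,2,1,1,1,4,0,0,4,3,2,2,0,0,3,3,2,4,0,2,1,2,3,1,0]
Step 16: delete jy at [2, 3, 15, 26] -> counters=[4,3,0,0,2,2,1,1,1,4,0,0,4,3,2,1,0,0,3,3,2,4,0,2,1,2,2,1,0]
Step 17: insert h at [12, 18, 21, 27] -> counters=[4,3,0,0,2,2,1,1,1,4,0,0,5,3,2,1,0,0,4,3,2,5,0,2,1,2,2,2,0]
Step 18: insert yg at [4, 12, 13, 20] -> counters=[4,3,0,0,3,2,1,1,1,4,0,0,6,4,2,1,0,0,4,3,3,5,0,2,1,2,2,2,0]
Step 19: insert or at [8, 12, 25, 26] -> counters=[4,3,0,0,3,2,1,1,2,4,0,0,7,4,2,1,0,0,4,3,3,5,0,2,1,3,3,2,0]
Final counters=[4,3,0,0,3,2,1,1,2,4,0,0,7,4,2,1,0,0,4,3,3,5,0,2,1,3,3,2,0] -> 21 nonzero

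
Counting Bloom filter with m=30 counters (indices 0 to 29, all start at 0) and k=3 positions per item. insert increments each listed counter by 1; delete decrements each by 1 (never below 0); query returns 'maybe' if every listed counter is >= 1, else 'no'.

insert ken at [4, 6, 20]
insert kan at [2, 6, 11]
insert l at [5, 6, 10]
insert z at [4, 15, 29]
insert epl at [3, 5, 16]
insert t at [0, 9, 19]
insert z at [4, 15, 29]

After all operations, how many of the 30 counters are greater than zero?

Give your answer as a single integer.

Step 1: insert ken at [4, 6, 20] -> counters=[0,0,0,0,1,0,1,0,0,0,0,0,0,0,0,0,0,0,0,0,1,0,0,0,0,0,0,0,0,0]
Step 2: insert kan at [2, 6, 11] -> counters=[0,0,1,0,1,0,2,0,0,0,0,1,0,0,0,0,0,0,0,0,1,0,0,0,0,0,0,0,0,0]
Step 3: insert l at [5, 6, 10] -> counters=[0,0,1,0,1,1,3,0,0,0,1,1,0,0,0,0,0,0,0,0,1,0,0,0,0,0,0,0,0,0]
Step 4: insert z at [4, 15, 29] -> counters=[0,0,1,0,2,1,3,0,0,0,1,1,0,0,0,1,0,0,0,0,1,0,0,0,0,0,0,0,0,1]
Step 5: insert epl at [3, 5, 16] -> counters=[0,0,1,1,2,2,3,0,0,0,1,1,0,0,0,1,1,0,0,0,1,0,0,0,0,0,0,0,0,1]
Step 6: insert t at [0, 9, 19] -> counters=[1,0,1,1,2,2,3,0,0,1,1,1,0,0,0,1,1,0,0,1,1,0,0,0,0,0,0,0,0,1]
Step 7: insert z at [4, 15, 29] -> counters=[1,0,1,1,3,2,3,0,0,1,1,1,0,0,0,2,1,0,0,1,1,0,0,0,0,0,0,0,0,2]
Final counters=[1,0,1,1,3,2,3,0,0,1,1,1,0,0,0,2,1,0,0,1,1,0,0,0,0,0,0,0,0,2] -> 14 nonzero

Answer: 14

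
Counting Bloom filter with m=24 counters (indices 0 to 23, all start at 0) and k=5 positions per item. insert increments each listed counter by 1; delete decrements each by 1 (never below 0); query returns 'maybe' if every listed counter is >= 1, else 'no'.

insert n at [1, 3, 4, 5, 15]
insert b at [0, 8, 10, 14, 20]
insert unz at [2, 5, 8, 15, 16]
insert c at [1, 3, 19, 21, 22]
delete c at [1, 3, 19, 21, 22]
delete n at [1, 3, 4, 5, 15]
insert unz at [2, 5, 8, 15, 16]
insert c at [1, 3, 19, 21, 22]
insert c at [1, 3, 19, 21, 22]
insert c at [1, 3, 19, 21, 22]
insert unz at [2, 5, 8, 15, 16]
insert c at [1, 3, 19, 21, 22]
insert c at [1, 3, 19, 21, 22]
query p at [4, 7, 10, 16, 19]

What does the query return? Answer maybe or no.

Answer: no

Derivation:
Step 1: insert n at [1, 3, 4, 5, 15] -> counters=[0,1,0,1,1,1,0,0,0,0,0,0,0,0,0,1,0,0,0,0,0,0,0,0]
Step 2: insert b at [0, 8, 10, 14, 20] -> counters=[1,1,0,1,1,1,0,0,1,0,1,0,0,0,1,1,0,0,0,0,1,0,0,0]
Step 3: insert unz at [2, 5, 8, 15, 16] -> counters=[1,1,1,1,1,2,0,0,2,0,1,0,0,0,1,2,1,0,0,0,1,0,0,0]
Step 4: insert c at [1, 3, 19, 21, 22] -> counters=[1,2,1,2,1,2,0,0,2,0,1,0,0,0,1,2,1,0,0,1,1,1,1,0]
Step 5: delete c at [1, 3, 19, 21, 22] -> counters=[1,1,1,1,1,2,0,0,2,0,1,0,0,0,1,2,1,0,0,0,1,0,0,0]
Step 6: delete n at [1, 3, 4, 5, 15] -> counters=[1,0,1,0,0,1,0,0,2,0,1,0,0,0,1,1,1,0,0,0,1,0,0,0]
Step 7: insert unz at [2, 5, 8, 15, 16] -> counters=[1,0,2,0,0,2,0,0,3,0,1,0,0,0,1,2,2,0,0,0,1,0,0,0]
Step 8: insert c at [1, 3, 19, 21, 22] -> counters=[1,1,2,1,0,2,0,0,3,0,1,0,0,0,1,2,2,0,0,1,1,1,1,0]
Step 9: insert c at [1, 3, 19, 21, 22] -> counters=[1,2,2,2,0,2,0,0,3,0,1,0,0,0,1,2,2,0,0,2,1,2,2,0]
Step 10: insert c at [1, 3, 19, 21, 22] -> counters=[1,3,2,3,0,2,0,0,3,0,1,0,0,0,1,2,2,0,0,3,1,3,3,0]
Step 11: insert unz at [2, 5, 8, 15, 16] -> counters=[1,3,3,3,0,3,0,0,4,0,1,0,0,0,1,3,3,0,0,3,1,3,3,0]
Step 12: insert c at [1, 3, 19, 21, 22] -> counters=[1,4,3,4,0,3,0,0,4,0,1,0,0,0,1,3,3,0,0,4,1,4,4,0]
Step 13: insert c at [1, 3, 19, 21, 22] -> counters=[1,5,3,5,0,3,0,0,4,0,1,0,0,0,1,3,3,0,0,5,1,5,5,0]
Query p: check counters[4]=0 counters[7]=0 counters[10]=1 counters[16]=3 counters[19]=5 -> no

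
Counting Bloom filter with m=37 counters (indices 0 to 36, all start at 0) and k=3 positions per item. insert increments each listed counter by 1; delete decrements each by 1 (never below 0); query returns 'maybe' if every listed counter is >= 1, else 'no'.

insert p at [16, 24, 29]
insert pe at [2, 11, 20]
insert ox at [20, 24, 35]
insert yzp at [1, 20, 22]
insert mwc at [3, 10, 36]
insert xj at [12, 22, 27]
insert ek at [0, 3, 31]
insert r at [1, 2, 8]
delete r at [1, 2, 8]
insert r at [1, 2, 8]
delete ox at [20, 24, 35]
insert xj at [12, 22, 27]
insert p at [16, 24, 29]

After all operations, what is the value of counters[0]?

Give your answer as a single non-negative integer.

Answer: 1

Derivation:
Step 1: insert p at [16, 24, 29] -> counters=[0,0,0,0,0,0,0,0,0,0,0,0,0,0,0,0,1,0,0,0,0,0,0,0,1,0,0,0,0,1,0,0,0,0,0,0,0]
Step 2: insert pe at [2, 11, 20] -> counters=[0,0,1,0,0,0,0,0,0,0,0,1,0,0,0,0,1,0,0,0,1,0,0,0,1,0,0,0,0,1,0,0,0,0,0,0,0]
Step 3: insert ox at [20, 24, 35] -> counters=[0,0,1,0,0,0,0,0,0,0,0,1,0,0,0,0,1,0,0,0,2,0,0,0,2,0,0,0,0,1,0,0,0,0,0,1,0]
Step 4: insert yzp at [1, 20, 22] -> counters=[0,1,1,0,0,0,0,0,0,0,0,1,0,0,0,0,1,0,0,0,3,0,1,0,2,0,0,0,0,1,0,0,0,0,0,1,0]
Step 5: insert mwc at [3, 10, 36] -> counters=[0,1,1,1,0,0,0,0,0,0,1,1,0,0,0,0,1,0,0,0,3,0,1,0,2,0,0,0,0,1,0,0,0,0,0,1,1]
Step 6: insert xj at [12, 22, 27] -> counters=[0,1,1,1,0,0,0,0,0,0,1,1,1,0,0,0,1,0,0,0,3,0,2,0,2,0,0,1,0,1,0,0,0,0,0,1,1]
Step 7: insert ek at [0, 3, 31] -> counters=[1,1,1,2,0,0,0,0,0,0,1,1,1,0,0,0,1,0,0,0,3,0,2,0,2,0,0,1,0,1,0,1,0,0,0,1,1]
Step 8: insert r at [1, 2, 8] -> counters=[1,2,2,2,0,0,0,0,1,0,1,1,1,0,0,0,1,0,0,0,3,0,2,0,2,0,0,1,0,1,0,1,0,0,0,1,1]
Step 9: delete r at [1, 2, 8] -> counters=[1,1,1,2,0,0,0,0,0,0,1,1,1,0,0,0,1,0,0,0,3,0,2,0,2,0,0,1,0,1,0,1,0,0,0,1,1]
Step 10: insert r at [1, 2, 8] -> counters=[1,2,2,2,0,0,0,0,1,0,1,1,1,0,0,0,1,0,0,0,3,0,2,0,2,0,0,1,0,1,0,1,0,0,0,1,1]
Step 11: delete ox at [20, 24, 35] -> counters=[1,2,2,2,0,0,0,0,1,0,1,1,1,0,0,0,1,0,0,0,2,0,2,0,1,0,0,1,0,1,0,1,0,0,0,0,1]
Step 12: insert xj at [12, 22, 27] -> counters=[1,2,2,2,0,0,0,0,1,0,1,1,2,0,0,0,1,0,0,0,2,0,3,0,1,0,0,2,0,1,0,1,0,0,0,0,1]
Step 13: insert p at [16, 24, 29] -> counters=[1,2,2,2,0,0,0,0,1,0,1,1,2,0,0,0,2,0,0,0,2,0,3,0,2,0,0,2,0,2,0,1,0,0,0,0,1]
Final counters=[1,2,2,2,0,0,0,0,1,0,1,1,2,0,0,0,2,0,0,0,2,0,3,0,2,0,0,2,0,2,0,1,0,0,0,0,1] -> counters[0]=1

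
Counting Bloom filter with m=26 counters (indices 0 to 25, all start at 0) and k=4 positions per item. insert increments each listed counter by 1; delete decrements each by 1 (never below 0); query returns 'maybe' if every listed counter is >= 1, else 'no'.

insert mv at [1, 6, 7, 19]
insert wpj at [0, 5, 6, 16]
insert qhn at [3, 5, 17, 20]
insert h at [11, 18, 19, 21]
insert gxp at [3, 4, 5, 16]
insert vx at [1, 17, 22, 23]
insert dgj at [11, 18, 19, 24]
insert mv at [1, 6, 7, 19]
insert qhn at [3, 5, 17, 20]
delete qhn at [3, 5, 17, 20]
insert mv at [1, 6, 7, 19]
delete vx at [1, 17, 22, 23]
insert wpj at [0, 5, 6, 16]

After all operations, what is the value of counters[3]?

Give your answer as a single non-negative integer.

Answer: 2

Derivation:
Step 1: insert mv at [1, 6, 7, 19] -> counters=[0,1,0,0,0,0,1,1,0,0,0,0,0,0,0,0,0,0,0,1,0,0,0,0,0,0]
Step 2: insert wpj at [0, 5, 6, 16] -> counters=[1,1,0,0,0,1,2,1,0,0,0,0,0,0,0,0,1,0,0,1,0,0,0,0,0,0]
Step 3: insert qhn at [3, 5, 17, 20] -> counters=[1,1,0,1,0,2,2,1,0,0,0,0,0,0,0,0,1,1,0,1,1,0,0,0,0,0]
Step 4: insert h at [11, 18, 19, 21] -> counters=[1,1,0,1,0,2,2,1,0,0,0,1,0,0,0,0,1,1,1,2,1,1,0,0,0,0]
Step 5: insert gxp at [3, 4, 5, 16] -> counters=[1,1,0,2,1,3,2,1,0,0,0,1,0,0,0,0,2,1,1,2,1,1,0,0,0,0]
Step 6: insert vx at [1, 17, 22, 23] -> counters=[1,2,0,2,1,3,2,1,0,0,0,1,0,0,0,0,2,2,1,2,1,1,1,1,0,0]
Step 7: insert dgj at [11, 18, 19, 24] -> counters=[1,2,0,2,1,3,2,1,0,0,0,2,0,0,0,0,2,2,2,3,1,1,1,1,1,0]
Step 8: insert mv at [1, 6, 7, 19] -> counters=[1,3,0,2,1,3,3,2,0,0,0,2,0,0,0,0,2,2,2,4,1,1,1,1,1,0]
Step 9: insert qhn at [3, 5, 17, 20] -> counters=[1,3,0,3,1,4,3,2,0,0,0,2,0,0,0,0,2,3,2,4,2,1,1,1,1,0]
Step 10: delete qhn at [3, 5, 17, 20] -> counters=[1,3,0,2,1,3,3,2,0,0,0,2,0,0,0,0,2,2,2,4,1,1,1,1,1,0]
Step 11: insert mv at [1, 6, 7, 19] -> counters=[1,4,0,2,1,3,4,3,0,0,0,2,0,0,0,0,2,2,2,5,1,1,1,1,1,0]
Step 12: delete vx at [1, 17, 22, 23] -> counters=[1,3,0,2,1,3,4,3,0,0,0,2,0,0,0,0,2,1,2,5,1,1,0,0,1,0]
Step 13: insert wpj at [0, 5, 6, 16] -> counters=[2,3,0,2,1,4,5,3,0,0,0,2,0,0,0,0,3,1,2,5,1,1,0,0,1,0]
Final counters=[2,3,0,2,1,4,5,3,0,0,0,2,0,0,0,0,3,1,2,5,1,1,0,0,1,0] -> counters[3]=2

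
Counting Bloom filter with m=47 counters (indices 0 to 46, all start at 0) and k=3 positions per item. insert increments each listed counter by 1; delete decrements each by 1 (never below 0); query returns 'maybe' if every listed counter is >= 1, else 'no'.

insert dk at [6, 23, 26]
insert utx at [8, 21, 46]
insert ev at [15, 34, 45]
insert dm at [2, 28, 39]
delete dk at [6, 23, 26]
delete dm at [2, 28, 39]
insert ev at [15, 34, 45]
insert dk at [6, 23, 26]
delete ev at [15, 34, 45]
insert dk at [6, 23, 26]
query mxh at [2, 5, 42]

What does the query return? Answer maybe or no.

Step 1: insert dk at [6, 23, 26] -> counters=[0,0,0,0,0,0,1,0,0,0,0,0,0,0,0,0,0,0,0,0,0,0,0,1,0,0,1,0,0,0,0,0,0,0,0,0,0,0,0,0,0,0,0,0,0,0,0]
Step 2: insert utx at [8, 21, 46] -> counters=[0,0,0,0,0,0,1,0,1,0,0,0,0,0,0,0,0,0,0,0,0,1,0,1,0,0,1,0,0,0,0,0,0,0,0,0,0,0,0,0,0,0,0,0,0,0,1]
Step 3: insert ev at [15, 34, 45] -> counters=[0,0,0,0,0,0,1,0,1,0,0,0,0,0,0,1,0,0,0,0,0,1,0,1,0,0,1,0,0,0,0,0,0,0,1,0,0,0,0,0,0,0,0,0,0,1,1]
Step 4: insert dm at [2, 28, 39] -> counters=[0,0,1,0,0,0,1,0,1,0,0,0,0,0,0,1,0,0,0,0,0,1,0,1,0,0,1,0,1,0,0,0,0,0,1,0,0,0,0,1,0,0,0,0,0,1,1]
Step 5: delete dk at [6, 23, 26] -> counters=[0,0,1,0,0,0,0,0,1,0,0,0,0,0,0,1,0,0,0,0,0,1,0,0,0,0,0,0,1,0,0,0,0,0,1,0,0,0,0,1,0,0,0,0,0,1,1]
Step 6: delete dm at [2, 28, 39] -> counters=[0,0,0,0,0,0,0,0,1,0,0,0,0,0,0,1,0,0,0,0,0,1,0,0,0,0,0,0,0,0,0,0,0,0,1,0,0,0,0,0,0,0,0,0,0,1,1]
Step 7: insert ev at [15, 34, 45] -> counters=[0,0,0,0,0,0,0,0,1,0,0,0,0,0,0,2,0,0,0,0,0,1,0,0,0,0,0,0,0,0,0,0,0,0,2,0,0,0,0,0,0,0,0,0,0,2,1]
Step 8: insert dk at [6, 23, 26] -> counters=[0,0,0,0,0,0,1,0,1,0,0,0,0,0,0,2,0,0,0,0,0,1,0,1,0,0,1,0,0,0,0,0,0,0,2,0,0,0,0,0,0,0,0,0,0,2,1]
Step 9: delete ev at [15, 34, 45] -> counters=[0,0,0,0,0,0,1,0,1,0,0,0,0,0,0,1,0,0,0,0,0,1,0,1,0,0,1,0,0,0,0,0,0,0,1,0,0,0,0,0,0,0,0,0,0,1,1]
Step 10: insert dk at [6, 23, 26] -> counters=[0,0,0,0,0,0,2,0,1,0,0,0,0,0,0,1,0,0,0,0,0,1,0,2,0,0,2,0,0,0,0,0,0,0,1,0,0,0,0,0,0,0,0,0,0,1,1]
Query mxh: check counters[2]=0 counters[5]=0 counters[42]=0 -> no

Answer: no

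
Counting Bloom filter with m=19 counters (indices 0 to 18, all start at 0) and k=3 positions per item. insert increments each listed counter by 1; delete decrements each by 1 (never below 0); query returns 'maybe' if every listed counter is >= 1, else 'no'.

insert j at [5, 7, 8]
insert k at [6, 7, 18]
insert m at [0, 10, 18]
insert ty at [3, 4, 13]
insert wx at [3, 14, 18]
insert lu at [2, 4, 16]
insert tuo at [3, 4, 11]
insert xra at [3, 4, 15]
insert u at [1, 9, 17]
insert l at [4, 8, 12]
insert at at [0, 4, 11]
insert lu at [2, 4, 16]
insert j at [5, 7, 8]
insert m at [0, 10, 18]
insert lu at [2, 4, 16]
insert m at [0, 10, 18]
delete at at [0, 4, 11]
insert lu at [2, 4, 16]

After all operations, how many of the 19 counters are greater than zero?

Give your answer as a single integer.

Step 1: insert j at [5, 7, 8] -> counters=[0,0,0,0,0,1,0,1,1,0,0,0,0,0,0,0,0,0,0]
Step 2: insert k at [6, 7, 18] -> counters=[0,0,0,0,0,1,1,2,1,0,0,0,0,0,0,0,0,0,1]
Step 3: insert m at [0, 10, 18] -> counters=[1,0,0,0,0,1,1,2,1,0,1,0,0,0,0,0,0,0,2]
Step 4: insert ty at [3, 4, 13] -> counters=[1,0,0,1,1,1,1,2,1,0,1,0,0,1,0,0,0,0,2]
Step 5: insert wx at [3, 14, 18] -> counters=[1,0,0,2,1,1,1,2,1,0,1,0,0,1,1,0,0,0,3]
Step 6: insert lu at [2, 4, 16] -> counters=[1,0,1,2,2,1,1,2,1,0,1,0,0,1,1,0,1,0,3]
Step 7: insert tuo at [3, 4, 11] -> counters=[1,0,1,3,3,1,1,2,1,0,1,1,0,1,1,0,1,0,3]
Step 8: insert xra at [3, 4, 15] -> counters=[1,0,1,4,4,1,1,2,1,0,1,1,0,1,1,1,1,0,3]
Step 9: insert u at [1, 9, 17] -> counters=[1,1,1,4,4,1,1,2,1,1,1,1,0,1,1,1,1,1,3]
Step 10: insert l at [4, 8, 12] -> counters=[1,1,1,4,5,1,1,2,2,1,1,1,1,1,1,1,1,1,3]
Step 11: insert at at [0, 4, 11] -> counters=[2,1,1,4,6,1,1,2,2,1,1,2,1,1,1,1,1,1,3]
Step 12: insert lu at [2, 4, 16] -> counters=[2,1,2,4,7,1,1,2,2,1,1,2,1,1,1,1,2,1,3]
Step 13: insert j at [5, 7, 8] -> counters=[2,1,2,4,7,2,1,3,3,1,1,2,1,1,1,1,2,1,3]
Step 14: insert m at [0, 10, 18] -> counters=[3,1,2,4,7,2,1,3,3,1,2,2,1,1,1,1,2,1,4]
Step 15: insert lu at [2, 4, 16] -> counters=[3,1,3,4,8,2,1,3,3,1,2,2,1,1,1,1,3,1,4]
Step 16: insert m at [0, 10, 18] -> counters=[4,1,3,4,8,2,1,3,3,1,3,2,1,1,1,1,3,1,5]
Step 17: delete at at [0, 4, 11] -> counters=[3,1,3,4,7,2,1,3,3,1,3,1,1,1,1,1,3,1,5]
Step 18: insert lu at [2, 4, 16] -> counters=[3,1,4,4,8,2,1,3,3,1,3,1,1,1,1,1,4,1,5]
Final counters=[3,1,4,4,8,2,1,3,3,1,3,1,1,1,1,1,4,1,5] -> 19 nonzero

Answer: 19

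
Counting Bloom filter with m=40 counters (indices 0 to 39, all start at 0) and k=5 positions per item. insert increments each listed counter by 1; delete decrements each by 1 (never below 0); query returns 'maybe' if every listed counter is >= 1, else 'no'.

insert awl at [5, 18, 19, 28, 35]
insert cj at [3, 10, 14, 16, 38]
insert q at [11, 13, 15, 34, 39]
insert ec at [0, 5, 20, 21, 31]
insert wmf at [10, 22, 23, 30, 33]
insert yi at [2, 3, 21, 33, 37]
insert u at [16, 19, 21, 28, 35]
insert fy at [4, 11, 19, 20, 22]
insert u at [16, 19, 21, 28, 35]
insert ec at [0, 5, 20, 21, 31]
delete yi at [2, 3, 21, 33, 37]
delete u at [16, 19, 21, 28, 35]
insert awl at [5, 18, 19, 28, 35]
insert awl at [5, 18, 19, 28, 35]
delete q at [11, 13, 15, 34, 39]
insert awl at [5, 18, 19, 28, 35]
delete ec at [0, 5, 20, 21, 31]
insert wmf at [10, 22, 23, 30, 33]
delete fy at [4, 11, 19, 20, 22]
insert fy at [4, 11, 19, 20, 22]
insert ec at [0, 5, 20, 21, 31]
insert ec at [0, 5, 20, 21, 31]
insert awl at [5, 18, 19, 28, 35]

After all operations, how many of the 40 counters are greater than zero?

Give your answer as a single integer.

Answer: 20

Derivation:
Step 1: insert awl at [5, 18, 19, 28, 35] -> counters=[0,0,0,0,0,1,0,0,0,0,0,0,0,0,0,0,0,0,1,1,0,0,0,0,0,0,0,0,1,0,0,0,0,0,0,1,0,0,0,0]
Step 2: insert cj at [3, 10, 14, 16, 38] -> counters=[0,0,0,1,0,1,0,0,0,0,1,0,0,0,1,0,1,0,1,1,0,0,0,0,0,0,0,0,1,0,0,0,0,0,0,1,0,0,1,0]
Step 3: insert q at [11, 13, 15, 34, 39] -> counters=[0,0,0,1,0,1,0,0,0,0,1,1,0,1,1,1,1,0,1,1,0,0,0,0,0,0,0,0,1,0,0,0,0,0,1,1,0,0,1,1]
Step 4: insert ec at [0, 5, 20, 21, 31] -> counters=[1,0,0,1,0,2,0,0,0,0,1,1,0,1,1,1,1,0,1,1,1,1,0,0,0,0,0,0,1,0,0,1,0,0,1,1,0,0,1,1]
Step 5: insert wmf at [10, 22, 23, 30, 33] -> counters=[1,0,0,1,0,2,0,0,0,0,2,1,0,1,1,1,1,0,1,1,1,1,1,1,0,0,0,0,1,0,1,1,0,1,1,1,0,0,1,1]
Step 6: insert yi at [2, 3, 21, 33, 37] -> counters=[1,0,1,2,0,2,0,0,0,0,2,1,0,1,1,1,1,0,1,1,1,2,1,1,0,0,0,0,1,0,1,1,0,2,1,1,0,1,1,1]
Step 7: insert u at [16, 19, 21, 28, 35] -> counters=[1,0,1,2,0,2,0,0,0,0,2,1,0,1,1,1,2,0,1,2,1,3,1,1,0,0,0,0,2,0,1,1,0,2,1,2,0,1,1,1]
Step 8: insert fy at [4, 11, 19, 20, 22] -> counters=[1,0,1,2,1,2,0,0,0,0,2,2,0,1,1,1,2,0,1,3,2,3,2,1,0,0,0,0,2,0,1,1,0,2,1,2,0,1,1,1]
Step 9: insert u at [16, 19, 21, 28, 35] -> counters=[1,0,1,2,1,2,0,0,0,0,2,2,0,1,1,1,3,0,1,4,2,4,2,1,0,0,0,0,3,0,1,1,0,2,1,3,0,1,1,1]
Step 10: insert ec at [0, 5, 20, 21, 31] -> counters=[2,0,1,2,1,3,0,0,0,0,2,2,0,1,1,1,3,0,1,4,3,5,2,1,0,0,0,0,3,0,1,2,0,2,1,3,0,1,1,1]
Step 11: delete yi at [2, 3, 21, 33, 37] -> counters=[2,0,0,1,1,3,0,0,0,0,2,2,0,1,1,1,3,0,1,4,3,4,2,1,0,0,0,0,3,0,1,2,0,1,1,3,0,0,1,1]
Step 12: delete u at [16, 19, 21, 28, 35] -> counters=[2,0,0,1,1,3,0,0,0,0,2,2,0,1,1,1,2,0,1,3,3,3,2,1,0,0,0,0,2,0,1,2,0,1,1,2,0,0,1,1]
Step 13: insert awl at [5, 18, 19, 28, 35] -> counters=[2,0,0,1,1,4,0,0,0,0,2,2,0,1,1,1,2,0,2,4,3,3,2,1,0,0,0,0,3,0,1,2,0,1,1,3,0,0,1,1]
Step 14: insert awl at [5, 18, 19, 28, 35] -> counters=[2,0,0,1,1,5,0,0,0,0,2,2,0,1,1,1,2,0,3,5,3,3,2,1,0,0,0,0,4,0,1,2,0,1,1,4,0,0,1,1]
Step 15: delete q at [11, 13, 15, 34, 39] -> counters=[2,0,0,1,1,5,0,0,0,0,2,1,0,0,1,0,2,0,3,5,3,3,2,1,0,0,0,0,4,0,1,2,0,1,0,4,0,0,1,0]
Step 16: insert awl at [5, 18, 19, 28, 35] -> counters=[2,0,0,1,1,6,0,0,0,0,2,1,0,0,1,0,2,0,4,6,3,3,2,1,0,0,0,0,5,0,1,2,0,1,0,5,0,0,1,0]
Step 17: delete ec at [0, 5, 20, 21, 31] -> counters=[1,0,0,1,1,5,0,0,0,0,2,1,0,0,1,0,2,0,4,6,2,2,2,1,0,0,0,0,5,0,1,1,0,1,0,5,0,0,1,0]
Step 18: insert wmf at [10, 22, 23, 30, 33] -> counters=[1,0,0,1,1,5,0,0,0,0,3,1,0,0,1,0,2,0,4,6,2,2,3,2,0,0,0,0,5,0,2,1,0,2,0,5,0,0,1,0]
Step 19: delete fy at [4, 11, 19, 20, 22] -> counters=[1,0,0,1,0,5,0,0,0,0,3,0,0,0,1,0,2,0,4,5,1,2,2,2,0,0,0,0,5,0,2,1,0,2,0,5,0,0,1,0]
Step 20: insert fy at [4, 11, 19, 20, 22] -> counters=[1,0,0,1,1,5,0,0,0,0,3,1,0,0,1,0,2,0,4,6,2,2,3,2,0,0,0,0,5,0,2,1,0,2,0,5,0,0,1,0]
Step 21: insert ec at [0, 5, 20, 21, 31] -> counters=[2,0,0,1,1,6,0,0,0,0,3,1,0,0,1,0,2,0,4,6,3,3,3,2,0,0,0,0,5,0,2,2,0,2,0,5,0,0,1,0]
Step 22: insert ec at [0, 5, 20, 21, 31] -> counters=[3,0,0,1,1,7,0,0,0,0,3,1,0,0,1,0,2,0,4,6,4,4,3,2,0,0,0,0,5,0,2,3,0,2,0,5,0,0,1,0]
Step 23: insert awl at [5, 18, 19, 28, 35] -> counters=[3,0,0,1,1,8,0,0,0,0,3,1,0,0,1,0,2,0,5,7,4,4,3,2,0,0,0,0,6,0,2,3,0,2,0,6,0,0,1,0]
Final counters=[3,0,0,1,1,8,0,0,0,0,3,1,0,0,1,0,2,0,5,7,4,4,3,2,0,0,0,0,6,0,2,3,0,2,0,6,0,0,1,0] -> 20 nonzero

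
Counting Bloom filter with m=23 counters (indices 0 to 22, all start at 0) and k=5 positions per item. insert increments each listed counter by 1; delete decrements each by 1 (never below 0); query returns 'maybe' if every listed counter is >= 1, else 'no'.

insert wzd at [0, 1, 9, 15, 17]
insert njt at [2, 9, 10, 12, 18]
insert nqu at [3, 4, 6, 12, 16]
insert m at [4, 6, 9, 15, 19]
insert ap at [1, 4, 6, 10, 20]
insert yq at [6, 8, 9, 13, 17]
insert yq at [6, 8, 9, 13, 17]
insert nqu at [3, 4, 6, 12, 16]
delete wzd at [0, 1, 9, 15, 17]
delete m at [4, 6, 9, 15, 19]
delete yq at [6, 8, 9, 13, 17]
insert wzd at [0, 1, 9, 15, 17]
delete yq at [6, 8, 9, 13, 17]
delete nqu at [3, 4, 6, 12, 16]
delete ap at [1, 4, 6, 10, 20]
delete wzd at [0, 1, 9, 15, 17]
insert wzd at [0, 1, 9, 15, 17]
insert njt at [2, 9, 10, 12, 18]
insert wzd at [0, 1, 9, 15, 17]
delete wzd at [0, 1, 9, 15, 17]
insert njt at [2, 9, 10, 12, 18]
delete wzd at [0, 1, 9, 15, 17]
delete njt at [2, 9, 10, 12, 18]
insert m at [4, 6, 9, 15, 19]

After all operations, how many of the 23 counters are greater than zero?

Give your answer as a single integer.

Answer: 11

Derivation:
Step 1: insert wzd at [0, 1, 9, 15, 17] -> counters=[1,1,0,0,0,0,0,0,0,1,0,0,0,0,0,1,0,1,0,0,0,0,0]
Step 2: insert njt at [2, 9, 10, 12, 18] -> counters=[1,1,1,0,0,0,0,0,0,2,1,0,1,0,0,1,0,1,1,0,0,0,0]
Step 3: insert nqu at [3, 4, 6, 12, 16] -> counters=[1,1,1,1,1,0,1,0,0,2,1,0,2,0,0,1,1,1,1,0,0,0,0]
Step 4: insert m at [4, 6, 9, 15, 19] -> counters=[1,1,1,1,2,0,2,0,0,3,1,0,2,0,0,2,1,1,1,1,0,0,0]
Step 5: insert ap at [1, 4, 6, 10, 20] -> counters=[1,2,1,1,3,0,3,0,0,3,2,0,2,0,0,2,1,1,1,1,1,0,0]
Step 6: insert yq at [6, 8, 9, 13, 17] -> counters=[1,2,1,1,3,0,4,0,1,4,2,0,2,1,0,2,1,2,1,1,1,0,0]
Step 7: insert yq at [6, 8, 9, 13, 17] -> counters=[1,2,1,1,3,0,5,0,2,5,2,0,2,2,0,2,1,3,1,1,1,0,0]
Step 8: insert nqu at [3, 4, 6, 12, 16] -> counters=[1,2,1,2,4,0,6,0,2,5,2,0,3,2,0,2,2,3,1,1,1,0,0]
Step 9: delete wzd at [0, 1, 9, 15, 17] -> counters=[0,1,1,2,4,0,6,0,2,4,2,0,3,2,0,1,2,2,1,1,1,0,0]
Step 10: delete m at [4, 6, 9, 15, 19] -> counters=[0,1,1,2,3,0,5,0,2,3,2,0,3,2,0,0,2,2,1,0,1,0,0]
Step 11: delete yq at [6, 8, 9, 13, 17] -> counters=[0,1,1,2,3,0,4,0,1,2,2,0,3,1,0,0,2,1,1,0,1,0,0]
Step 12: insert wzd at [0, 1, 9, 15, 17] -> counters=[1,2,1,2,3,0,4,0,1,3,2,0,3,1,0,1,2,2,1,0,1,0,0]
Step 13: delete yq at [6, 8, 9, 13, 17] -> counters=[1,2,1,2,3,0,3,0,0,2,2,0,3,0,0,1,2,1,1,0,1,0,0]
Step 14: delete nqu at [3, 4, 6, 12, 16] -> counters=[1,2,1,1,2,0,2,0,0,2,2,0,2,0,0,1,1,1,1,0,1,0,0]
Step 15: delete ap at [1, 4, 6, 10, 20] -> counters=[1,1,1,1,1,0,1,0,0,2,1,0,2,0,0,1,1,1,1,0,0,0,0]
Step 16: delete wzd at [0, 1, 9, 15, 17] -> counters=[0,0,1,1,1,0,1,0,0,1,1,0,2,0,0,0,1,0,1,0,0,0,0]
Step 17: insert wzd at [0, 1, 9, 15, 17] -> counters=[1,1,1,1,1,0,1,0,0,2,1,0,2,0,0,1,1,1,1,0,0,0,0]
Step 18: insert njt at [2, 9, 10, 12, 18] -> counters=[1,1,2,1,1,0,1,0,0,3,2,0,3,0,0,1,1,1,2,0,0,0,0]
Step 19: insert wzd at [0, 1, 9, 15, 17] -> counters=[2,2,2,1,1,0,1,0,0,4,2,0,3,0,0,2,1,2,2,0,0,0,0]
Step 20: delete wzd at [0, 1, 9, 15, 17] -> counters=[1,1,2,1,1,0,1,0,0,3,2,0,3,0,0,1,1,1,2,0,0,0,0]
Step 21: insert njt at [2, 9, 10, 12, 18] -> counters=[1,1,3,1,1,0,1,0,0,4,3,0,4,0,0,1,1,1,3,0,0,0,0]
Step 22: delete wzd at [0, 1, 9, 15, 17] -> counters=[0,0,3,1,1,0,1,0,0,3,3,0,4,0,0,0,1,0,3,0,0,0,0]
Step 23: delete njt at [2, 9, 10, 12, 18] -> counters=[0,0,2,1,1,0,1,0,0,2,2,0,3,0,0,0,1,0,2,0,0,0,0]
Step 24: insert m at [4, 6, 9, 15, 19] -> counters=[0,0,2,1,2,0,2,0,0,3,2,0,3,0,0,1,1,0,2,1,0,0,0]
Final counters=[0,0,2,1,2,0,2,0,0,3,2,0,3,0,0,1,1,0,2,1,0,0,0] -> 11 nonzero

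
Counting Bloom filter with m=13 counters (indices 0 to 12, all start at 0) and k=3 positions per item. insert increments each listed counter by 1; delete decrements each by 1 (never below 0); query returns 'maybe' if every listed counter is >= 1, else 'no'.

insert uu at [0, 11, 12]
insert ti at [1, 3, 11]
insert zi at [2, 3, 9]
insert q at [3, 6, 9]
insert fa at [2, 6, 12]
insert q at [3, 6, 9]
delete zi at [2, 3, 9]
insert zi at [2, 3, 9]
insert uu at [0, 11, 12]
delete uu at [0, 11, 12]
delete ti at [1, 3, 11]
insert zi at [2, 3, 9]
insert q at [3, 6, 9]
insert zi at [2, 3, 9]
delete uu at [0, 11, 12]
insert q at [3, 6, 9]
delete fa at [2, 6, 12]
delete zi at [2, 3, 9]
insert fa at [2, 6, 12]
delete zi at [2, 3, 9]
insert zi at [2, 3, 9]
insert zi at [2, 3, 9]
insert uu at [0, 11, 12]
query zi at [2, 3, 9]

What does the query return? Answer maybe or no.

Step 1: insert uu at [0, 11, 12] -> counters=[1,0,0,0,0,0,0,0,0,0,0,1,1]
Step 2: insert ti at [1, 3, 11] -> counters=[1,1,0,1,0,0,0,0,0,0,0,2,1]
Step 3: insert zi at [2, 3, 9] -> counters=[1,1,1,2,0,0,0,0,0,1,0,2,1]
Step 4: insert q at [3, 6, 9] -> counters=[1,1,1,3,0,0,1,0,0,2,0,2,1]
Step 5: insert fa at [2, 6, 12] -> counters=[1,1,2,3,0,0,2,0,0,2,0,2,2]
Step 6: insert q at [3, 6, 9] -> counters=[1,1,2,4,0,0,3,0,0,3,0,2,2]
Step 7: delete zi at [2, 3, 9] -> counters=[1,1,1,3,0,0,3,0,0,2,0,2,2]
Step 8: insert zi at [2, 3, 9] -> counters=[1,1,2,4,0,0,3,0,0,3,0,2,2]
Step 9: insert uu at [0, 11, 12] -> counters=[2,1,2,4,0,0,3,0,0,3,0,3,3]
Step 10: delete uu at [0, 11, 12] -> counters=[1,1,2,4,0,0,3,0,0,3,0,2,2]
Step 11: delete ti at [1, 3, 11] -> counters=[1,0,2,3,0,0,3,0,0,3,0,1,2]
Step 12: insert zi at [2, 3, 9] -> counters=[1,0,3,4,0,0,3,0,0,4,0,1,2]
Step 13: insert q at [3, 6, 9] -> counters=[1,0,3,5,0,0,4,0,0,5,0,1,2]
Step 14: insert zi at [2, 3, 9] -> counters=[1,0,4,6,0,0,4,0,0,6,0,1,2]
Step 15: delete uu at [0, 11, 12] -> counters=[0,0,4,6,0,0,4,0,0,6,0,0,1]
Step 16: insert q at [3, 6, 9] -> counters=[0,0,4,7,0,0,5,0,0,7,0,0,1]
Step 17: delete fa at [2, 6, 12] -> counters=[0,0,3,7,0,0,4,0,0,7,0,0,0]
Step 18: delete zi at [2, 3, 9] -> counters=[0,0,2,6,0,0,4,0,0,6,0,0,0]
Step 19: insert fa at [2, 6, 12] -> counters=[0,0,3,6,0,0,5,0,0,6,0,0,1]
Step 20: delete zi at [2, 3, 9] -> counters=[0,0,2,5,0,0,5,0,0,5,0,0,1]
Step 21: insert zi at [2, 3, 9] -> counters=[0,0,3,6,0,0,5,0,0,6,0,0,1]
Step 22: insert zi at [2, 3, 9] -> counters=[0,0,4,7,0,0,5,0,0,7,0,0,1]
Step 23: insert uu at [0, 11, 12] -> counters=[1,0,4,7,0,0,5,0,0,7,0,1,2]
Query zi: check counters[2]=4 counters[3]=7 counters[9]=7 -> maybe

Answer: maybe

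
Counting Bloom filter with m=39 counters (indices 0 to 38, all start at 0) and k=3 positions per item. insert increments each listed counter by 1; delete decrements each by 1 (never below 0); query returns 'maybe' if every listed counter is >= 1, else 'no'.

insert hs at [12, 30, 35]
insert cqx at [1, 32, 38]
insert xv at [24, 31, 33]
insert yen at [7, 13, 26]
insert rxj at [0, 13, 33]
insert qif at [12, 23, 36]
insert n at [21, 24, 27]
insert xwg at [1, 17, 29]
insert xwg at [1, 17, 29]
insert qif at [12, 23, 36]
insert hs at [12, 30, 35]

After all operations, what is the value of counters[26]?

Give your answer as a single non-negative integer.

Step 1: insert hs at [12, 30, 35] -> counters=[0,0,0,0,0,0,0,0,0,0,0,0,1,0,0,0,0,0,0,0,0,0,0,0,0,0,0,0,0,0,1,0,0,0,0,1,0,0,0]
Step 2: insert cqx at [1, 32, 38] -> counters=[0,1,0,0,0,0,0,0,0,0,0,0,1,0,0,0,0,0,0,0,0,0,0,0,0,0,0,0,0,0,1,0,1,0,0,1,0,0,1]
Step 3: insert xv at [24, 31, 33] -> counters=[0,1,0,0,0,0,0,0,0,0,0,0,1,0,0,0,0,0,0,0,0,0,0,0,1,0,0,0,0,0,1,1,1,1,0,1,0,0,1]
Step 4: insert yen at [7, 13, 26] -> counters=[0,1,0,0,0,0,0,1,0,0,0,0,1,1,0,0,0,0,0,0,0,0,0,0,1,0,1,0,0,0,1,1,1,1,0,1,0,0,1]
Step 5: insert rxj at [0, 13, 33] -> counters=[1,1,0,0,0,0,0,1,0,0,0,0,1,2,0,0,0,0,0,0,0,0,0,0,1,0,1,0,0,0,1,1,1,2,0,1,0,0,1]
Step 6: insert qif at [12, 23, 36] -> counters=[1,1,0,0,0,0,0,1,0,0,0,0,2,2,0,0,0,0,0,0,0,0,0,1,1,0,1,0,0,0,1,1,1,2,0,1,1,0,1]
Step 7: insert n at [21, 24, 27] -> counters=[1,1,0,0,0,0,0,1,0,0,0,0,2,2,0,0,0,0,0,0,0,1,0,1,2,0,1,1,0,0,1,1,1,2,0,1,1,0,1]
Step 8: insert xwg at [1, 17, 29] -> counters=[1,2,0,0,0,0,0,1,0,0,0,0,2,2,0,0,0,1,0,0,0,1,0,1,2,0,1,1,0,1,1,1,1,2,0,1,1,0,1]
Step 9: insert xwg at [1, 17, 29] -> counters=[1,3,0,0,0,0,0,1,0,0,0,0,2,2,0,0,0,2,0,0,0,1,0,1,2,0,1,1,0,2,1,1,1,2,0,1,1,0,1]
Step 10: insert qif at [12, 23, 36] -> counters=[1,3,0,0,0,0,0,1,0,0,0,0,3,2,0,0,0,2,0,0,0,1,0,2,2,0,1,1,0,2,1,1,1,2,0,1,2,0,1]
Step 11: insert hs at [12, 30, 35] -> counters=[1,3,0,0,0,0,0,1,0,0,0,0,4,2,0,0,0,2,0,0,0,1,0,2,2,0,1,1,0,2,2,1,1,2,0,2,2,0,1]
Final counters=[1,3,0,0,0,0,0,1,0,0,0,0,4,2,0,0,0,2,0,0,0,1,0,2,2,0,1,1,0,2,2,1,1,2,0,2,2,0,1] -> counters[26]=1

Answer: 1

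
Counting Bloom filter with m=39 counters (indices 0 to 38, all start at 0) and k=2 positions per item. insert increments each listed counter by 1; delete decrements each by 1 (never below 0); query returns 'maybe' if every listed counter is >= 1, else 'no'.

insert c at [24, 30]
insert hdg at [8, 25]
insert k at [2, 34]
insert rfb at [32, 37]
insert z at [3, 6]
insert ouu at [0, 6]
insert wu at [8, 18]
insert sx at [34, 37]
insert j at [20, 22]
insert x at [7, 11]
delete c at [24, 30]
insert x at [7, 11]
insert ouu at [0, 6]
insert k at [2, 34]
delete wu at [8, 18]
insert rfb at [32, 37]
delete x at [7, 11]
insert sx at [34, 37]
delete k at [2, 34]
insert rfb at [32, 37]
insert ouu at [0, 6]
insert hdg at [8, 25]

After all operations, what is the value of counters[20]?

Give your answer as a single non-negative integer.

Answer: 1

Derivation:
Step 1: insert c at [24, 30] -> counters=[0,0,0,0,0,0,0,0,0,0,0,0,0,0,0,0,0,0,0,0,0,0,0,0,1,0,0,0,0,0,1,0,0,0,0,0,0,0,0]
Step 2: insert hdg at [8, 25] -> counters=[0,0,0,0,0,0,0,0,1,0,0,0,0,0,0,0,0,0,0,0,0,0,0,0,1,1,0,0,0,0,1,0,0,0,0,0,0,0,0]
Step 3: insert k at [2, 34] -> counters=[0,0,1,0,0,0,0,0,1,0,0,0,0,0,0,0,0,0,0,0,0,0,0,0,1,1,0,0,0,0,1,0,0,0,1,0,0,0,0]
Step 4: insert rfb at [32, 37] -> counters=[0,0,1,0,0,0,0,0,1,0,0,0,0,0,0,0,0,0,0,0,0,0,0,0,1,1,0,0,0,0,1,0,1,0,1,0,0,1,0]
Step 5: insert z at [3, 6] -> counters=[0,0,1,1,0,0,1,0,1,0,0,0,0,0,0,0,0,0,0,0,0,0,0,0,1,1,0,0,0,0,1,0,1,0,1,0,0,1,0]
Step 6: insert ouu at [0, 6] -> counters=[1,0,1,1,0,0,2,0,1,0,0,0,0,0,0,0,0,0,0,0,0,0,0,0,1,1,0,0,0,0,1,0,1,0,1,0,0,1,0]
Step 7: insert wu at [8, 18] -> counters=[1,0,1,1,0,0,2,0,2,0,0,0,0,0,0,0,0,0,1,0,0,0,0,0,1,1,0,0,0,0,1,0,1,0,1,0,0,1,0]
Step 8: insert sx at [34, 37] -> counters=[1,0,1,1,0,0,2,0,2,0,0,0,0,0,0,0,0,0,1,0,0,0,0,0,1,1,0,0,0,0,1,0,1,0,2,0,0,2,0]
Step 9: insert j at [20, 22] -> counters=[1,0,1,1,0,0,2,0,2,0,0,0,0,0,0,0,0,0,1,0,1,0,1,0,1,1,0,0,0,0,1,0,1,0,2,0,0,2,0]
Step 10: insert x at [7, 11] -> counters=[1,0,1,1,0,0,2,1,2,0,0,1,0,0,0,0,0,0,1,0,1,0,1,0,1,1,0,0,0,0,1,0,1,0,2,0,0,2,0]
Step 11: delete c at [24, 30] -> counters=[1,0,1,1,0,0,2,1,2,0,0,1,0,0,0,0,0,0,1,0,1,0,1,0,0,1,0,0,0,0,0,0,1,0,2,0,0,2,0]
Step 12: insert x at [7, 11] -> counters=[1,0,1,1,0,0,2,2,2,0,0,2,0,0,0,0,0,0,1,0,1,0,1,0,0,1,0,0,0,0,0,0,1,0,2,0,0,2,0]
Step 13: insert ouu at [0, 6] -> counters=[2,0,1,1,0,0,3,2,2,0,0,2,0,0,0,0,0,0,1,0,1,0,1,0,0,1,0,0,0,0,0,0,1,0,2,0,0,2,0]
Step 14: insert k at [2, 34] -> counters=[2,0,2,1,0,0,3,2,2,0,0,2,0,0,0,0,0,0,1,0,1,0,1,0,0,1,0,0,0,0,0,0,1,0,3,0,0,2,0]
Step 15: delete wu at [8, 18] -> counters=[2,0,2,1,0,0,3,2,1,0,0,2,0,0,0,0,0,0,0,0,1,0,1,0,0,1,0,0,0,0,0,0,1,0,3,0,0,2,0]
Step 16: insert rfb at [32, 37] -> counters=[2,0,2,1,0,0,3,2,1,0,0,2,0,0,0,0,0,0,0,0,1,0,1,0,0,1,0,0,0,0,0,0,2,0,3,0,0,3,0]
Step 17: delete x at [7, 11] -> counters=[2,0,2,1,0,0,3,1,1,0,0,1,0,0,0,0,0,0,0,0,1,0,1,0,0,1,0,0,0,0,0,0,2,0,3,0,0,3,0]
Step 18: insert sx at [34, 37] -> counters=[2,0,2,1,0,0,3,1,1,0,0,1,0,0,0,0,0,0,0,0,1,0,1,0,0,1,0,0,0,0,0,0,2,0,4,0,0,4,0]
Step 19: delete k at [2, 34] -> counters=[2,0,1,1,0,0,3,1,1,0,0,1,0,0,0,0,0,0,0,0,1,0,1,0,0,1,0,0,0,0,0,0,2,0,3,0,0,4,0]
Step 20: insert rfb at [32, 37] -> counters=[2,0,1,1,0,0,3,1,1,0,0,1,0,0,0,0,0,0,0,0,1,0,1,0,0,1,0,0,0,0,0,0,3,0,3,0,0,5,0]
Step 21: insert ouu at [0, 6] -> counters=[3,0,1,1,0,0,4,1,1,0,0,1,0,0,0,0,0,0,0,0,1,0,1,0,0,1,0,0,0,0,0,0,3,0,3,0,0,5,0]
Step 22: insert hdg at [8, 25] -> counters=[3,0,1,1,0,0,4,1,2,0,0,1,0,0,0,0,0,0,0,0,1,0,1,0,0,2,0,0,0,0,0,0,3,0,3,0,0,5,0]
Final counters=[3,0,1,1,0,0,4,1,2,0,0,1,0,0,0,0,0,0,0,0,1,0,1,0,0,2,0,0,0,0,0,0,3,0,3,0,0,5,0] -> counters[20]=1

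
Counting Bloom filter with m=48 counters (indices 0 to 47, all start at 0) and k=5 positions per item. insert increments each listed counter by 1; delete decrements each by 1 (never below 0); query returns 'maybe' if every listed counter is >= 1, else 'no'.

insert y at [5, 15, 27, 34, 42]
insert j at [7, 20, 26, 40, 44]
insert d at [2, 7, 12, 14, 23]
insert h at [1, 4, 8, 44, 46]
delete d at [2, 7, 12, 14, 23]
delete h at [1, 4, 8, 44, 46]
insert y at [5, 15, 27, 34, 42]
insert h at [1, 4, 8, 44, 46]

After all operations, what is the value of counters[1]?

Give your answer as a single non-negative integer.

Answer: 1

Derivation:
Step 1: insert y at [5, 15, 27, 34, 42] -> counters=[0,0,0,0,0,1,0,0,0,0,0,0,0,0,0,1,0,0,0,0,0,0,0,0,0,0,0,1,0,0,0,0,0,0,1,0,0,0,0,0,0,0,1,0,0,0,0,0]
Step 2: insert j at [7, 20, 26, 40, 44] -> counters=[0,0,0,0,0,1,0,1,0,0,0,0,0,0,0,1,0,0,0,0,1,0,0,0,0,0,1,1,0,0,0,0,0,0,1,0,0,0,0,0,1,0,1,0,1,0,0,0]
Step 3: insert d at [2, 7, 12, 14, 23] -> counters=[0,0,1,0,0,1,0,2,0,0,0,0,1,0,1,1,0,0,0,0,1,0,0,1,0,0,1,1,0,0,0,0,0,0,1,0,0,0,0,0,1,0,1,0,1,0,0,0]
Step 4: insert h at [1, 4, 8, 44, 46] -> counters=[0,1,1,0,1,1,0,2,1,0,0,0,1,0,1,1,0,0,0,0,1,0,0,1,0,0,1,1,0,0,0,0,0,0,1,0,0,0,0,0,1,0,1,0,2,0,1,0]
Step 5: delete d at [2, 7, 12, 14, 23] -> counters=[0,1,0,0,1,1,0,1,1,0,0,0,0,0,0,1,0,0,0,0,1,0,0,0,0,0,1,1,0,0,0,0,0,0,1,0,0,0,0,0,1,0,1,0,2,0,1,0]
Step 6: delete h at [1, 4, 8, 44, 46] -> counters=[0,0,0,0,0,1,0,1,0,0,0,0,0,0,0,1,0,0,0,0,1,0,0,0,0,0,1,1,0,0,0,0,0,0,1,0,0,0,0,0,1,0,1,0,1,0,0,0]
Step 7: insert y at [5, 15, 27, 34, 42] -> counters=[0,0,0,0,0,2,0,1,0,0,0,0,0,0,0,2,0,0,0,0,1,0,0,0,0,0,1,2,0,0,0,0,0,0,2,0,0,0,0,0,1,0,2,0,1,0,0,0]
Step 8: insert h at [1, 4, 8, 44, 46] -> counters=[0,1,0,0,1,2,0,1,1,0,0,0,0,0,0,2,0,0,0,0,1,0,0,0,0,0,1,2,0,0,0,0,0,0,2,0,0,0,0,0,1,0,2,0,2,0,1,0]
Final counters=[0,1,0,0,1,2,0,1,1,0,0,0,0,0,0,2,0,0,0,0,1,0,0,0,0,0,1,2,0,0,0,0,0,0,2,0,0,0,0,0,1,0,2,0,2,0,1,0] -> counters[1]=1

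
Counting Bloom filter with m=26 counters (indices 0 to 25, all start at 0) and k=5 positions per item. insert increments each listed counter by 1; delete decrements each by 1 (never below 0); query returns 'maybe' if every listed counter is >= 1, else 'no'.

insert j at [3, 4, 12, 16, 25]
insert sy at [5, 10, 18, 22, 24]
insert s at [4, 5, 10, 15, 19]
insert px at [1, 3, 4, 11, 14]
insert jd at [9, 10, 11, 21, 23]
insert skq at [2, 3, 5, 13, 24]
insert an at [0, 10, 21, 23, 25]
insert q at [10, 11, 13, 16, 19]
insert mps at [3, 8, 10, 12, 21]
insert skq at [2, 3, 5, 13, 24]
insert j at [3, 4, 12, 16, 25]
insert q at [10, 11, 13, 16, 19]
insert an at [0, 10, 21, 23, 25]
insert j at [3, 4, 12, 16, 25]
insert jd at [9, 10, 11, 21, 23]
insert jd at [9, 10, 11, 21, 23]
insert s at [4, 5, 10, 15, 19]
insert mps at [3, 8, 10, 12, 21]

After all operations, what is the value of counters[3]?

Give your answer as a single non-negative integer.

Answer: 8

Derivation:
Step 1: insert j at [3, 4, 12, 16, 25] -> counters=[0,0,0,1,1,0,0,0,0,0,0,0,1,0,0,0,1,0,0,0,0,0,0,0,0,1]
Step 2: insert sy at [5, 10, 18, 22, 24] -> counters=[0,0,0,1,1,1,0,0,0,0,1,0,1,0,0,0,1,0,1,0,0,0,1,0,1,1]
Step 3: insert s at [4, 5, 10, 15, 19] -> counters=[0,0,0,1,2,2,0,0,0,0,2,0,1,0,0,1,1,0,1,1,0,0,1,0,1,1]
Step 4: insert px at [1, 3, 4, 11, 14] -> counters=[0,1,0,2,3,2,0,0,0,0,2,1,1,0,1,1,1,0,1,1,0,0,1,0,1,1]
Step 5: insert jd at [9, 10, 11, 21, 23] -> counters=[0,1,0,2,3,2,0,0,0,1,3,2,1,0,1,1,1,0,1,1,0,1,1,1,1,1]
Step 6: insert skq at [2, 3, 5, 13, 24] -> counters=[0,1,1,3,3,3,0,0,0,1,3,2,1,1,1,1,1,0,1,1,0,1,1,1,2,1]
Step 7: insert an at [0, 10, 21, 23, 25] -> counters=[1,1,1,3,3,3,0,0,0,1,4,2,1,1,1,1,1,0,1,1,0,2,1,2,2,2]
Step 8: insert q at [10, 11, 13, 16, 19] -> counters=[1,1,1,3,3,3,0,0,0,1,5,3,1,2,1,1,2,0,1,2,0,2,1,2,2,2]
Step 9: insert mps at [3, 8, 10, 12, 21] -> counters=[1,1,1,4,3,3,0,0,1,1,6,3,2,2,1,1,2,0,1,2,0,3,1,2,2,2]
Step 10: insert skq at [2, 3, 5, 13, 24] -> counters=[1,1,2,5,3,4,0,0,1,1,6,3,2,3,1,1,2,0,1,2,0,3,1,2,3,2]
Step 11: insert j at [3, 4, 12, 16, 25] -> counters=[1,1,2,6,4,4,0,0,1,1,6,3,3,3,1,1,3,0,1,2,0,3,1,2,3,3]
Step 12: insert q at [10, 11, 13, 16, 19] -> counters=[1,1,2,6,4,4,0,0,1,1,7,4,3,4,1,1,4,0,1,3,0,3,1,2,3,3]
Step 13: insert an at [0, 10, 21, 23, 25] -> counters=[2,1,2,6,4,4,0,0,1,1,8,4,3,4,1,1,4,0,1,3,0,4,1,3,3,4]
Step 14: insert j at [3, 4, 12, 16, 25] -> counters=[2,1,2,7,5,4,0,0,1,1,8,4,4,4,1,1,5,0,1,3,0,4,1,3,3,5]
Step 15: insert jd at [9, 10, 11, 21, 23] -> counters=[2,1,2,7,5,4,0,0,1,2,9,5,4,4,1,1,5,0,1,3,0,5,1,4,3,5]
Step 16: insert jd at [9, 10, 11, 21, 23] -> counters=[2,1,2,7,5,4,0,0,1,3,10,6,4,4,1,1,5,0,1,3,0,6,1,5,3,5]
Step 17: insert s at [4, 5, 10, 15, 19] -> counters=[2,1,2,7,6,5,0,0,1,3,11,6,4,4,1,2,5,0,1,4,0,6,1,5,3,5]
Step 18: insert mps at [3, 8, 10, 12, 21] -> counters=[2,1,2,8,6,5,0,0,2,3,12,6,5,4,1,2,5,0,1,4,0,7,1,5,3,5]
Final counters=[2,1,2,8,6,5,0,0,2,3,12,6,5,4,1,2,5,0,1,4,0,7,1,5,3,5] -> counters[3]=8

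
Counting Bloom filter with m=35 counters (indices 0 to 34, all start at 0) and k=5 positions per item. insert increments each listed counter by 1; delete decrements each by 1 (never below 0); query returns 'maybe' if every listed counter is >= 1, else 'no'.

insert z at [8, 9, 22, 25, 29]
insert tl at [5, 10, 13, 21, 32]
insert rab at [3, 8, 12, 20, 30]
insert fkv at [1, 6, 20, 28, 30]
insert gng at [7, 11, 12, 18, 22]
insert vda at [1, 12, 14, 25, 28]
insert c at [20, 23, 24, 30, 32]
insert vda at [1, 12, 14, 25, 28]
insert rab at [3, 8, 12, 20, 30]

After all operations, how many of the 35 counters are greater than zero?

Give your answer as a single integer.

Answer: 23

Derivation:
Step 1: insert z at [8, 9, 22, 25, 29] -> counters=[0,0,0,0,0,0,0,0,1,1,0,0,0,0,0,0,0,0,0,0,0,0,1,0,0,1,0,0,0,1,0,0,0,0,0]
Step 2: insert tl at [5, 10, 13, 21, 32] -> counters=[0,0,0,0,0,1,0,0,1,1,1,0,0,1,0,0,0,0,0,0,0,1,1,0,0,1,0,0,0,1,0,0,1,0,0]
Step 3: insert rab at [3, 8, 12, 20, 30] -> counters=[0,0,0,1,0,1,0,0,2,1,1,0,1,1,0,0,0,0,0,0,1,1,1,0,0,1,0,0,0,1,1,0,1,0,0]
Step 4: insert fkv at [1, 6, 20, 28, 30] -> counters=[0,1,0,1,0,1,1,0,2,1,1,0,1,1,0,0,0,0,0,0,2,1,1,0,0,1,0,0,1,1,2,0,1,0,0]
Step 5: insert gng at [7, 11, 12, 18, 22] -> counters=[0,1,0,1,0,1,1,1,2,1,1,1,2,1,0,0,0,0,1,0,2,1,2,0,0,1,0,0,1,1,2,0,1,0,0]
Step 6: insert vda at [1, 12, 14, 25, 28] -> counters=[0,2,0,1,0,1,1,1,2,1,1,1,3,1,1,0,0,0,1,0,2,1,2,0,0,2,0,0,2,1,2,0,1,0,0]
Step 7: insert c at [20, 23, 24, 30, 32] -> counters=[0,2,0,1,0,1,1,1,2,1,1,1,3,1,1,0,0,0,1,0,3,1,2,1,1,2,0,0,2,1,3,0,2,0,0]
Step 8: insert vda at [1, 12, 14, 25, 28] -> counters=[0,3,0,1,0,1,1,1,2,1,1,1,4,1,2,0,0,0,1,0,3,1,2,1,1,3,0,0,3,1,3,0,2,0,0]
Step 9: insert rab at [3, 8, 12, 20, 30] -> counters=[0,3,0,2,0,1,1,1,3,1,1,1,5,1,2,0,0,0,1,0,4,1,2,1,1,3,0,0,3,1,4,0,2,0,0]
Final counters=[0,3,0,2,0,1,1,1,3,1,1,1,5,1,2,0,0,0,1,0,4,1,2,1,1,3,0,0,3,1,4,0,2,0,0] -> 23 nonzero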